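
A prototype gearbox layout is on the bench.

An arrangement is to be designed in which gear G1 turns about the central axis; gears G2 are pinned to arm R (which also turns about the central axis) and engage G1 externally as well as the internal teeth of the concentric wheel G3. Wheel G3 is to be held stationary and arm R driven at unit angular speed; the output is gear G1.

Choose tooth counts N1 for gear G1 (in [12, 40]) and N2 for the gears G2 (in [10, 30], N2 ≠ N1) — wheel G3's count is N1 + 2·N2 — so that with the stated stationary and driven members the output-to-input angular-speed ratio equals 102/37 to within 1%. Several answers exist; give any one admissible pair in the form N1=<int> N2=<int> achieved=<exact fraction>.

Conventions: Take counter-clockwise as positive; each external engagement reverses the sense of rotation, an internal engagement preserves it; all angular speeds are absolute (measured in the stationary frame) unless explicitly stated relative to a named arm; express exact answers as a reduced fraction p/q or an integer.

class = planetary set [ratio 102/37 wanted; Willis about the carrier]
Willis with ω_ring = 0: ω_sun/ω_arm = (N1+N3)/N1; set equal to 102/37  ⇒  N3/N1 = 102/37 − 1 = 65/37
N3 = N1 + 2·N2  ⇒  N2/N1 = (N3/N1 − 1)/2 = (65/37 − 1)/2 = 14/37
smallest multiple with N1 ≥ 12 and N2 ≥ 10: k = 1  ⇒  N1 = 1·37 = 37, N2 = 1·14 = 14 (N1 ≤ 40, N2 ≤ 30, N2 ≠ N1 ✓), N3 = 37 + 2·14 = 65
check: (N1+N3)/N1 with N1 = 37, N3 = 65 gives 102/37; |achieved − target| = 0 ≤ 51/1850 ✓

N1=37 N2=14 achieved=102/37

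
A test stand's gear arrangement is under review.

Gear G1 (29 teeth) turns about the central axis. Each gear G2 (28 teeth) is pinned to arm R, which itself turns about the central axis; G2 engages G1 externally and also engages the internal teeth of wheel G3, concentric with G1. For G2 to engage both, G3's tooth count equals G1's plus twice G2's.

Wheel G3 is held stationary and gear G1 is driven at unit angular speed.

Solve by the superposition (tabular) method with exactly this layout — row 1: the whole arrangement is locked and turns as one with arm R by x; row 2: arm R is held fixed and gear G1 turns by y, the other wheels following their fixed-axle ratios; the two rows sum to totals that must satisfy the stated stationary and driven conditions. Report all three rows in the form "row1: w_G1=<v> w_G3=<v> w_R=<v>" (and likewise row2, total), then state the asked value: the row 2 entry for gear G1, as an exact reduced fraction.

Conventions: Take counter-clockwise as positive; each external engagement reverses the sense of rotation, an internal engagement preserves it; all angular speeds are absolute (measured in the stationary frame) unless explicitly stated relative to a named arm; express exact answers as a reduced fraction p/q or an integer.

recognized (axles ride arm R): planetary set, 29/28/85 teeth
row 1: whole set turns with the arm by x
superposition row 2 [arm held]: sun y, ring −(29/85)·y, arm 0
boundary: total ω_ring = x − (29/85)·y = 0 and total ω_sun = x + y = 1  ⇒  y = 85/114, x = 29/114
row 2 ring = −(29/85)·85/114 = -29/114
totals (row 1 + row 2): sun 29/114 + 85/114 = 1, ring 29/114 + (-29/114) = 0, arm 29/114 + 0 = 29/114
asked cell (row2, sun) = 85/114

row1: w_G1=29/114 w_G3=29/114 w_R=29/114
row2: w_G1=85/114 w_G3=-29/114 w_R=0
total: w_G1=1 w_G3=0 w_R=29/114
asked value: 85/114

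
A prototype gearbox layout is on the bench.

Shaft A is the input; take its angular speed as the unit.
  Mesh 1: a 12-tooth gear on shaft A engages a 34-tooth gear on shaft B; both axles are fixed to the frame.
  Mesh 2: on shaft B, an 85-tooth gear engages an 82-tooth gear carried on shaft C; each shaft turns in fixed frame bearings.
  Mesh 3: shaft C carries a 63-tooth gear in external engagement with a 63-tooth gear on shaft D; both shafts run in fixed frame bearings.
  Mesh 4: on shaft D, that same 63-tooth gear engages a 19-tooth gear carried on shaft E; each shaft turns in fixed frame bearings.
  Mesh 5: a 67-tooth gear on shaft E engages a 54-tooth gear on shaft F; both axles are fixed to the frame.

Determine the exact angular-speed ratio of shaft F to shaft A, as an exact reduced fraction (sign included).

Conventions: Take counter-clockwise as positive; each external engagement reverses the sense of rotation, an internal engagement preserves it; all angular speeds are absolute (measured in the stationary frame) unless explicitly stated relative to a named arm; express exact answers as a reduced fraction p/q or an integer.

-2345/1558

class = fixed-axis compound train [5 meshes; 5 ratios multiply, 5 sense flips]
mesh 1 [12T→34T]: running ratio 6/17, sense −
mesh 2 [85T→82T]: running ratio 15/41, sense +
mesh 3 [63T→63T]: running ratio 15/41, sense −
mesh 4 [63T→19T]: running ratio 945/779, sense +
mesh 5 [67T→54T]: running ratio 2345/1558, sense −
ω_out/ω_in = -2345/1558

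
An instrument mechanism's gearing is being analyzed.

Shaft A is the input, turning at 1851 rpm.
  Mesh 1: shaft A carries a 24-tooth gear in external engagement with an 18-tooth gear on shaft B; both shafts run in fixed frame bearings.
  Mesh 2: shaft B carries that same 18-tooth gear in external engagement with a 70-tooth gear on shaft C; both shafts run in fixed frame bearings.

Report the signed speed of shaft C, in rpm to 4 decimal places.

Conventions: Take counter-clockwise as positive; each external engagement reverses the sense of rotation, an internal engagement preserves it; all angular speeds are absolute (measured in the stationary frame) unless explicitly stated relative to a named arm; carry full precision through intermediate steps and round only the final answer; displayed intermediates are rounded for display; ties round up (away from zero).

class = fixed-axis compound train [2 meshes; 2 ratios multiply, 2 sense flips]
mesh 1 [24T→18T]: ω = 1851.0000×24/18 = 2468.0000 rpm, sense flips to −
mesh 2 [18T→70T]: ω = 2468.0000×18/70 = 634.6286 rpm, sense flips to +
signed output speed = +634.6286 rpm

+634.6286 rpm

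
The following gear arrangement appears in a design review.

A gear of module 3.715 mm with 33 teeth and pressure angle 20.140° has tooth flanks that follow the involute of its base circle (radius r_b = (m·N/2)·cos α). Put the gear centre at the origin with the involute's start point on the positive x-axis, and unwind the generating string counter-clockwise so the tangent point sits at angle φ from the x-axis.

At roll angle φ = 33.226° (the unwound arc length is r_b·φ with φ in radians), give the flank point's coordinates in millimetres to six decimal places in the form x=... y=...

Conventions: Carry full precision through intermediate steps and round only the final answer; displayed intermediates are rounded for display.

x=66.427529 y=3.616681

topology: single-mesh involute geometry — m = 3.715, N = 33
pitch radius r_p = m·N/2 = 3.715·33/2 = 61.297500
base radius r_b = r_p·cos α = 61.297500·cos 20.140° = 57.549409
roll angle φ = 33.226° = 0.57990310 rad
x = r_b·(cos φ + φ·sin φ) = 66.427529
y = r_b·(sin φ − φ·cos φ) = 3.616681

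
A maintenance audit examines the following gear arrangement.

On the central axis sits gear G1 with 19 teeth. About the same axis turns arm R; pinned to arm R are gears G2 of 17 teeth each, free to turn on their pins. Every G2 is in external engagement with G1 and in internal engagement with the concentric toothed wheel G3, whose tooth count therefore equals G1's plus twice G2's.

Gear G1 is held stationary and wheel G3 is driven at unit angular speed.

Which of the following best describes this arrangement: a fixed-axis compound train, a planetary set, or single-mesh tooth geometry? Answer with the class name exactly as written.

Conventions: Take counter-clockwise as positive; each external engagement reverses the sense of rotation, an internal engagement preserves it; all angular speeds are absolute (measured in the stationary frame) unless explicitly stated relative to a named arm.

planetary set

recognized (axles ride arm R): planetary set, 19/17/53 teeth
classification: planetary set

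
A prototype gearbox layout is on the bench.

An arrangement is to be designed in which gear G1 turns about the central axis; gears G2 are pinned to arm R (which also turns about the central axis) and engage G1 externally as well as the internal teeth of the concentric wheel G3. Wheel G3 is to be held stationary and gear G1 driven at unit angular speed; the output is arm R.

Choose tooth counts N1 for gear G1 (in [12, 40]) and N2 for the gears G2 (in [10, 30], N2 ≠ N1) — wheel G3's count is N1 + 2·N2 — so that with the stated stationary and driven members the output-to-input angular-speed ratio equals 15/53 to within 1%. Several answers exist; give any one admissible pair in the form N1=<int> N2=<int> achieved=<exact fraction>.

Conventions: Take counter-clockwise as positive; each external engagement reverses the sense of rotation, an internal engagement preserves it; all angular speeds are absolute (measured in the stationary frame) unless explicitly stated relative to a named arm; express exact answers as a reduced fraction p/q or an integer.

topology: planetary set — design target 15/53, arm = carrier (Willis)
Willis with ω_ring = 0: ω_arm/ω_sun = N1/(N1+N3); set equal to 15/53  ⇒  N3/N1 = 1/(15/53) − 1 = 38/15
N3 = N1 + 2·N2  ⇒  N2/N1 = (N3/N1 − 1)/2 = (38/15 − 1)/2 = 23/30
smallest multiple with N1 ≥ 12 and N2 ≥ 10: k = 1  ⇒  N1 = 1·30 = 30, N2 = 1·23 = 23 (N1 ≤ 40, N2 ≤ 30, N2 ≠ N1 ✓), N3 = 30 + 2·23 = 76
check: N1/(N1+N3) with N1 = 30, N3 = 76 gives 15/53; |achieved − target| = 0 ≤ 3/1060 ✓

N1=30 N2=23 achieved=15/53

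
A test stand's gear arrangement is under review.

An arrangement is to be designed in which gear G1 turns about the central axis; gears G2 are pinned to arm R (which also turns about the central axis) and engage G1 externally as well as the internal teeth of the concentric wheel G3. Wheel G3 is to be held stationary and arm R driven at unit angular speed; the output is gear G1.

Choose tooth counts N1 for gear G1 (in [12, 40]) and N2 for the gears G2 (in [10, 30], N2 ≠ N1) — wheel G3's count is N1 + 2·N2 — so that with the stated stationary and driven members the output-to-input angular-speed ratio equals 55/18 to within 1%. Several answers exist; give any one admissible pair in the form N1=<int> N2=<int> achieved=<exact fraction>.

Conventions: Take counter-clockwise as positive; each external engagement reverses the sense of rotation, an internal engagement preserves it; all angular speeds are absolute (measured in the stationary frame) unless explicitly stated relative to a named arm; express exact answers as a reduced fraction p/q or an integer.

N1=36 N2=19 achieved=55/18

class = planetary set [ratio 55/18 wanted; Willis about the carrier]
Willis with ω_ring = 0: ω_sun/ω_arm = (N1+N3)/N1; set equal to 55/18  ⇒  N3/N1 = 55/18 − 1 = 37/18
N3 = N1 + 2·N2  ⇒  N2/N1 = (N3/N1 − 1)/2 = (37/18 − 1)/2 = 19/36
smallest multiple with N1 ≥ 12 and N2 ≥ 10: k = 1  ⇒  N1 = 1·36 = 36, N2 = 1·19 = 19 (N1 ≤ 40, N2 ≤ 30, N2 ≠ N1 ✓), N3 = 36 + 2·19 = 74
check: (N1+N3)/N1 with N1 = 36, N3 = 74 gives 55/18; |achieved − target| = 0 ≤ 11/360 ✓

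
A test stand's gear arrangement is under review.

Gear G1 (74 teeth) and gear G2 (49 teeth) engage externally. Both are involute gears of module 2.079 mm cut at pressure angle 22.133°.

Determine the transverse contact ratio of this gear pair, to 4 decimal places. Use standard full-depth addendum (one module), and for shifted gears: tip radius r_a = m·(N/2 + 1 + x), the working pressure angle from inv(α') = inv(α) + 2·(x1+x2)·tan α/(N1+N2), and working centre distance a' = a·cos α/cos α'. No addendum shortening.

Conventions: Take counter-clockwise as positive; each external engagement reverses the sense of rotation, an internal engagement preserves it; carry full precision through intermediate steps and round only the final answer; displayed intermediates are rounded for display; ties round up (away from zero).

1.6729

topology: single-mesh involute geometry — m = 2.079, 74T/49T pair
base radii: r_b1 = 71.254682, r_b2 = 47.182154
tip radii: r_a1 = 79.002000, r_a2 = 53.014500
no profile shift: α' = α, a' = a
action lengths: √(r_a1²−r_b1²) = 34.118710, √(r_a2²−r_b2²) = 24.173985
base pitch p_b = π·m·cos α = 6.050086
CR = (34.118710 + 24.173985 − 127.858500·sin 22.13300°)/6.050086 = 1.672869
contact ratio ≈ 1.6729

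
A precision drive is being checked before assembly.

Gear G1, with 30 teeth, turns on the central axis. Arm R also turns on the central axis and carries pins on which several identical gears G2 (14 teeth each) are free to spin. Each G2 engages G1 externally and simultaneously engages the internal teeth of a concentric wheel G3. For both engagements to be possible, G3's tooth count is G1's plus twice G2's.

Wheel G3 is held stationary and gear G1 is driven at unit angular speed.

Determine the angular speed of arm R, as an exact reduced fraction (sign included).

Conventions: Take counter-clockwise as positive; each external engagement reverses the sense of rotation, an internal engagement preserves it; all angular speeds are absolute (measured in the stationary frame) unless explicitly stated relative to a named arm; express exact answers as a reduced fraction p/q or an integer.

15/44

class = planetary set [G3 = 30+2·14 = 58; Willis about the carrier]
ring teeth: 30 + 2·14 = 58
30(ω_sun−ω_arm) = −58(ω_ring−ω_arm),  ω_ring = 0, ω_sun = 1
30(1−ω_arm) = −58(0−ω_arm)  ⇒  88·ω_arm = 30  ⇒  ω_arm = 15/44
exact speed ratio = 15/44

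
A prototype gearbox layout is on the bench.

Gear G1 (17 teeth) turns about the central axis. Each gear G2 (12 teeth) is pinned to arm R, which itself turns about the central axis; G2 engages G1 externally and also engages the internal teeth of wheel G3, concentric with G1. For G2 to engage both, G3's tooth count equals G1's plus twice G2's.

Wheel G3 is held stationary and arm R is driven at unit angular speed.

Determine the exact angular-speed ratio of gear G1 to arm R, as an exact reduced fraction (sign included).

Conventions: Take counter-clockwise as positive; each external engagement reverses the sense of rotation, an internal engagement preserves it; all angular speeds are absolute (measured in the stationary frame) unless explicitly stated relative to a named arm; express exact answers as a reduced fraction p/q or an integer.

58/17

class = planetary set [G3 = 17+2·12 = 41; Willis about the carrier]
ring teeth: 17 + 2·12 = 41
17(ω_sun−ω_arm) = −41(ω_ring−ω_arm),  ω_ring = 0, ω_arm = 1
ω_sun = 1 − (41/17)(0−1) = 58/17
ω_out/ω_in = 58/17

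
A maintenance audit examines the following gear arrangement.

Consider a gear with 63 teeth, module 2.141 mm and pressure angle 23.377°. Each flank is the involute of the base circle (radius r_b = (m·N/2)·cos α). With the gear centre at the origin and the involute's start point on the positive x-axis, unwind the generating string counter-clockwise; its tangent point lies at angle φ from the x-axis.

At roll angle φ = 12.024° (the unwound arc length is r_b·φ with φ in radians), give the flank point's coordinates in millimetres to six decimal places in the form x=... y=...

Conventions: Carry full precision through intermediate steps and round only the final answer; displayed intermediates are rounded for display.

x=63.253699 y=0.189877

recognized (one wheel, involute flank): single-mesh tooth geometry, m = 2.141, N = 63
pitch radius r_p = m·N/2 = 2.141·63/2 = 67.441500
base radius r_b = r_p·cos α = 67.441500·cos 23.377° = 61.905495
roll angle φ = 12.024° = 0.20985839 rad
x = r_b·(cos φ + φ·sin φ) = 63.253699
y = r_b·(sin φ − φ·cos φ) = 0.189877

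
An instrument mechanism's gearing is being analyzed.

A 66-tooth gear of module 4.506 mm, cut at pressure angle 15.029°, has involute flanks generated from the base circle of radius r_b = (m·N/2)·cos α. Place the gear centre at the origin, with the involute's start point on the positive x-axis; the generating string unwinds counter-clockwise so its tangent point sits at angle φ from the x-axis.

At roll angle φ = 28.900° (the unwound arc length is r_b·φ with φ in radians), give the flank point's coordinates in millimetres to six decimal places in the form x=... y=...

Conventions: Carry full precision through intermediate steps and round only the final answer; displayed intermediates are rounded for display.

x=160.734890 y=5.988314

topology: single-mesh involute geometry — m = 4.506, N = 66
pitch radius r_p = m·N/2 = 4.506·66/2 = 148.698000
base radius r_b = r_p·cos α = 148.698000·cos 15.029° = 143.611741
roll angle φ = 28.900° = 0.50440015 rad
x = r_b·(cos φ + φ·sin φ) = 160.734890
y = r_b·(sin φ − φ·cos φ) = 5.988314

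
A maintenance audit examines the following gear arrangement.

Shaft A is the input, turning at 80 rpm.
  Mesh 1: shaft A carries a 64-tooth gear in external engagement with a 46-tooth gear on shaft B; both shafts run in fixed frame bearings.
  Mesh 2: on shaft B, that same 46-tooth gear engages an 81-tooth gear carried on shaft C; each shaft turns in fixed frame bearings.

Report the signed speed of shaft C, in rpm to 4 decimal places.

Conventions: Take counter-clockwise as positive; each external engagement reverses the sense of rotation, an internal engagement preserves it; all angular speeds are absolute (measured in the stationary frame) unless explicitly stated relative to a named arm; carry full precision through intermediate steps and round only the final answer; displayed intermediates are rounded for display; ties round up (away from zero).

2-mesh fixed-axis compound train (all bearings frame-fixed)
mesh 1 [64T→46T]: ω = 80.0000×64/46 = 111.3043 rpm, sense flips to −
mesh 2 [46T→81T]: ω = 111.3043×46/81 = 63.2099 rpm, sense flips to +
signed output speed = +63.2099 rpm

+63.2099 rpm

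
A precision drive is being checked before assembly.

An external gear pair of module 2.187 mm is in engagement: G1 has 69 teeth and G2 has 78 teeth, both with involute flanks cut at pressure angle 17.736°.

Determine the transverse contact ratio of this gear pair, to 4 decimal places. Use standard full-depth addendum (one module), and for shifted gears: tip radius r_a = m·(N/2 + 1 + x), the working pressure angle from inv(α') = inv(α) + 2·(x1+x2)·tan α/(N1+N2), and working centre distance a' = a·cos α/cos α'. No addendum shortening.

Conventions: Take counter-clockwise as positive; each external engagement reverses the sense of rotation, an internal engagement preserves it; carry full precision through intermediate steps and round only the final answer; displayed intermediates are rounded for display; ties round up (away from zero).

1.9652

recognized (one external pair, fixed centres): single-mesh tooth geometry, m = 2.187, N1 = 69, N2 = 78
base radii: r_b1 = 71.865310, r_b2 = 81.239046
tip radii: r_a1 = 77.638500, r_a2 = 87.480000
no profile shift: α' = α, a' = a
action lengths: √(r_a1²−r_b1²) = 29.378800, √(r_a2²−r_b2²) = 32.449465
base pitch p_b = π·m·cos α = 6.544102
CR = (29.378800 + 32.449465 − 160.744500·sin 17.73600°)/6.544102 = 1.965192
contact ratio ≈ 1.9652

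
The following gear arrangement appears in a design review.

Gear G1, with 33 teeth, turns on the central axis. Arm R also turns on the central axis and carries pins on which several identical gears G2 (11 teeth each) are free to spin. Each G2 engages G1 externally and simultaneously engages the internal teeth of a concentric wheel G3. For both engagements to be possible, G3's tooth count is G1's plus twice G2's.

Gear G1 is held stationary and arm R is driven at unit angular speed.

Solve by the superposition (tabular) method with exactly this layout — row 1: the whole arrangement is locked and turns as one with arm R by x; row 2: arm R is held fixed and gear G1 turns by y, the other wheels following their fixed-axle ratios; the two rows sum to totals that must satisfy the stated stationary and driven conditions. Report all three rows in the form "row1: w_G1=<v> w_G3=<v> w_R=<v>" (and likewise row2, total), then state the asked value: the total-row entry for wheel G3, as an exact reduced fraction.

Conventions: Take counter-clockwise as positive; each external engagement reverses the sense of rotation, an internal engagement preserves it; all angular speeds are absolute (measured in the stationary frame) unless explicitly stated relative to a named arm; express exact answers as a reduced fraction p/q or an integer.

row1: w_G1=1 w_G3=1 w_R=1
row2: w_G1=-1 w_G3=3/5 w_R=0
total: w_G1=0 w_G3=8/5 w_R=1
asked value: 8/5

recognized (axles ride arm R): planetary set, 33/11/55 teeth
row 1 (train locked, turned with arm): all members turn x
row 2: sun turns y, ring = −(33/55)·y, arm 0
boundary: total ω_sun = x + y = 0 and total ω_arm = x = 1  ⇒  y = -1, x = 1
row 2 ring = −(33/55)·(-1) = 3/5
totals (row 1 + row 2): sun 1 + (-1) = 0, ring 1 + 3/5 = 8/5, arm 1 + 0 = 1
asked cell (total, ring) = 8/5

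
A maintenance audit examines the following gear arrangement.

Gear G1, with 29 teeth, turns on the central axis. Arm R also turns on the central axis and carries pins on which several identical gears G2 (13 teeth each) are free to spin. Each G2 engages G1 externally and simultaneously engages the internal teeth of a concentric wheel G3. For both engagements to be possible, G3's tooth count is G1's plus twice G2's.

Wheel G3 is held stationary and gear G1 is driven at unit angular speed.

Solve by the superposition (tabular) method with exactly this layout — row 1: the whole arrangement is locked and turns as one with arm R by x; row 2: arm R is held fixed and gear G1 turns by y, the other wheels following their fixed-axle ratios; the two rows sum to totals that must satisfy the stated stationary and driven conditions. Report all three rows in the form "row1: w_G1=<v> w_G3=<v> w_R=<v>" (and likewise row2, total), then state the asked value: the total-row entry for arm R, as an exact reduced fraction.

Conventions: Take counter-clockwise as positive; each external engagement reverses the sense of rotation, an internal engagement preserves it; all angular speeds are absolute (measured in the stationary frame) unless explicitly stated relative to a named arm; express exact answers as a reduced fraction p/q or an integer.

row1: w_G1=29/84 w_G3=29/84 w_R=29/84
row2: w_G1=55/84 w_G3=-29/84 w_R=0
total: w_G1=1 w_G3=0 w_R=29/84
asked value: 29/84

planetary set (29T centre, 13T on arm, 55T internal) — Willis relation
row 1 (train locked, turned with arm): all members turn x
row 2: sun turns y, ring = −(29/55)·y, arm 0
boundary: total ω_ring = x − (29/55)·y = 0 and total ω_sun = x + y = 1  ⇒  y = 55/84, x = 29/84
row 2 ring = −(29/55)·55/84 = -29/84
totals (row 1 + row 2): sun 29/84 + 55/84 = 1, ring 29/84 + (-29/84) = 0, arm 29/84 + 0 = 29/84
asked cell (total, arm) = 29/84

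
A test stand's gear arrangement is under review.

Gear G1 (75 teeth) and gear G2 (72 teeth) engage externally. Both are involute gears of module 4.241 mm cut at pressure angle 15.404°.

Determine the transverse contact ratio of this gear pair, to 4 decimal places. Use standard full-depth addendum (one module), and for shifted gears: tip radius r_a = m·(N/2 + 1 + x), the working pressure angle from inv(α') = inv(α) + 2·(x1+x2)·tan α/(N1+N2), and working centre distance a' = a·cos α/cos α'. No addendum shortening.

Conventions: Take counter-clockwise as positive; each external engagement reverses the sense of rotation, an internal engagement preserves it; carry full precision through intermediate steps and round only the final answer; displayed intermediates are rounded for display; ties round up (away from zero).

2.1584

class = single-mesh tooth geometry [involute pair 75T × 72T, m = 4.241]
base radii: r_b1 = 153.324374, r_b2 = 147.191399
tip radii: r_a1 = 163.278500, r_a2 = 156.917000
no profile shift: α' = α, a' = a
action lengths: √(r_a1²−r_b1²) = 56.138266, √(r_a2²−r_b2²) = 54.384161
base pitch p_b = π·m·cos α = 12.844873
CR = (56.138266 + 54.384161 − 311.713500·sin 15.40400°)/12.844873 = 2.158372
contact ratio ≈ 2.1584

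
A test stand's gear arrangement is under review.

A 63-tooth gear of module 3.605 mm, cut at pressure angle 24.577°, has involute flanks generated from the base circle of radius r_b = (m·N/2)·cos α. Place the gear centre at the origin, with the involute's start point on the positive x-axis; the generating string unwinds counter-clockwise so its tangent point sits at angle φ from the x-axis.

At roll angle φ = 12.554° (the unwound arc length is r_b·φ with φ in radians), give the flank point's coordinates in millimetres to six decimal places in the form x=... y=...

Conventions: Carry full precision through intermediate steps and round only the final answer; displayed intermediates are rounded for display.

x=105.718787 y=0.360365

single-mesh involute tooth geometry (63T wheel at module 3.605)
pitch radius r_p = m·N/2 = 3.605·63/2 = 113.557500
base radius r_b = r_p·cos α = 113.557500·cos 24.577° = 103.269547
roll angle φ = 12.554° = 0.21910863 rad
x = r_b·(cos φ + φ·sin φ) = 105.718787
y = r_b·(sin φ − φ·cos φ) = 0.360365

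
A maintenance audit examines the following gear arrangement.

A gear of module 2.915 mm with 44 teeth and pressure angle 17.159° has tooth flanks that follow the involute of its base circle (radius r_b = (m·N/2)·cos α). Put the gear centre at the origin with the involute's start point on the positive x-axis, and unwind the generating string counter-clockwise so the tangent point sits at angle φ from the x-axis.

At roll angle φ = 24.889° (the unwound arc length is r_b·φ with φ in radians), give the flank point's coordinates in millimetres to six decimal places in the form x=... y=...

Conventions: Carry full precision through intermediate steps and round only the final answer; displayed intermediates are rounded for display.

x=66.786988 y=1.642870

class = single-mesh tooth geometry [base-circle involute, m = 2.915, 44T]
pitch radius r_p = m·N/2 = 2.915·44/2 = 64.130000
base radius r_b = r_p·cos α = 64.130000·cos 17.159° = 61.275556
roll angle φ = 24.889° = 0.43439500 rad
x = r_b·(cos φ + φ·sin φ) = 66.786988
y = r_b·(sin φ − φ·cos φ) = 1.642870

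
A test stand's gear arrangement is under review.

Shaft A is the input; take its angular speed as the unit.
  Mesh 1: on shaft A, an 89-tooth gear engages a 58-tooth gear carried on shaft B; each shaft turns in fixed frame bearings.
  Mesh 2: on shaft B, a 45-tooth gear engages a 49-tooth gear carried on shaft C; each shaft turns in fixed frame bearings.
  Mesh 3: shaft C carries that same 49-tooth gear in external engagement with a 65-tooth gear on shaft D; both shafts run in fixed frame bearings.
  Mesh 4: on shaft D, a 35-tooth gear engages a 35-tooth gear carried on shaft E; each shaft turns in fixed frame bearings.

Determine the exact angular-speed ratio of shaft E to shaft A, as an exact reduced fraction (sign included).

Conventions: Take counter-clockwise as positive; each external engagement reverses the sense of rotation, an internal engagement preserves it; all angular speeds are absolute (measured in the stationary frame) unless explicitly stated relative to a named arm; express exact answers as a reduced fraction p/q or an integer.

801/754

class = fixed-axis compound train [4 meshes; 4 ratios multiply, 4 sense flips]
mesh 1 [89T→58T]: running ratio 89/58, sense −
mesh 2 [45T→49T]: running ratio 4005/2842, sense +
mesh 3 [49T→65T]: running ratio 801/754, sense −
mesh 4 [35T→35T]: running ratio 801/754, sense +
ω_out/ω_in = 801/754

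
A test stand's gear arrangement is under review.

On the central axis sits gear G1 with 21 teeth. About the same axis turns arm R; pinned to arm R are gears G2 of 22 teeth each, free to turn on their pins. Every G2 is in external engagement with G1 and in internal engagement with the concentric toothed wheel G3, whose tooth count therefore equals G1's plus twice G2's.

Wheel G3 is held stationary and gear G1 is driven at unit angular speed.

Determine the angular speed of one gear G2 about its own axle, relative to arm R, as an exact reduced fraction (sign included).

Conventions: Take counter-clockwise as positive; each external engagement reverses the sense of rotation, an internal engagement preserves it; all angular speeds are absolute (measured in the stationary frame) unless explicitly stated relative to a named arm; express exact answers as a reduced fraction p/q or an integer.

class = planetary set [G3 = 21+2·22 = 65; Willis about the carrier]
ring teeth: 21 + 2·22 = 65
21(ω_sun−ω_arm) = −65(ω_ring−ω_arm),  ω_ring = 0, ω_sun = 1
21(1−ω_arm) = −65(0−ω_arm)  ⇒  86·ω_arm = 21  ⇒  ω_arm = 21/86
sun–planet mesh: 21·(1−21/86) = −22·(ω_p−ω_arm)  ⇒  ω_p−ω_arm = -1365/1892
exact speed ratio = -1365/1892

-1365/1892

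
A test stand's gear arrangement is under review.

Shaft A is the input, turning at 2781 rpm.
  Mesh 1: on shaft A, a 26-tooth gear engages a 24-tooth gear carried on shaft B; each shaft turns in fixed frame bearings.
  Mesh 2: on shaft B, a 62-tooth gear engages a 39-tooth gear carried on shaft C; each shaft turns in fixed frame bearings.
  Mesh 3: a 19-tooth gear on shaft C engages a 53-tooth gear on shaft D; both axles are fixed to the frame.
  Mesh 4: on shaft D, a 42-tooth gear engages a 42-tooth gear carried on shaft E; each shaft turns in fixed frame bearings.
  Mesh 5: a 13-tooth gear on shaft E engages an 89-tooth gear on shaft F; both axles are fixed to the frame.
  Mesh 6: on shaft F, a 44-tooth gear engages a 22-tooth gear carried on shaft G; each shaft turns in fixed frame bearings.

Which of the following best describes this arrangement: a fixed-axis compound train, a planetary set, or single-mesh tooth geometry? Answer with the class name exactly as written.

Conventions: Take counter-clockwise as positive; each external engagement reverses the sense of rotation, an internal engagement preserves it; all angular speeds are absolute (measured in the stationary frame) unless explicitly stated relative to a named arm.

6-mesh fixed-axis compound train (all bearings frame-fixed)
classification: fixed-axis compound train

fixed-axis compound train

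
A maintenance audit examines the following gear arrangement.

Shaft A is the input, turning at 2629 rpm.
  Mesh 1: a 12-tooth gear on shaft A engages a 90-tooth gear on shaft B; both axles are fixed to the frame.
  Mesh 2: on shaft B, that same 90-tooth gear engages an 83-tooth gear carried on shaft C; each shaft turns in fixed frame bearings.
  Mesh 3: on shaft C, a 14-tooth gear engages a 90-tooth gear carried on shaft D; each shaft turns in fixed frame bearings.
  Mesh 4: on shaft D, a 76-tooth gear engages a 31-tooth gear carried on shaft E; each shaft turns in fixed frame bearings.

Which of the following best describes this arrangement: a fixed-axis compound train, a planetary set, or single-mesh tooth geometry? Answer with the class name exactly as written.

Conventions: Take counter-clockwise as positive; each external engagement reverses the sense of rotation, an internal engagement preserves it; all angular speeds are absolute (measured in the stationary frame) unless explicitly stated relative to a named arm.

4-mesh fixed-axis compound train (all bearings frame-fixed)
classification: fixed-axis compound train

fixed-axis compound train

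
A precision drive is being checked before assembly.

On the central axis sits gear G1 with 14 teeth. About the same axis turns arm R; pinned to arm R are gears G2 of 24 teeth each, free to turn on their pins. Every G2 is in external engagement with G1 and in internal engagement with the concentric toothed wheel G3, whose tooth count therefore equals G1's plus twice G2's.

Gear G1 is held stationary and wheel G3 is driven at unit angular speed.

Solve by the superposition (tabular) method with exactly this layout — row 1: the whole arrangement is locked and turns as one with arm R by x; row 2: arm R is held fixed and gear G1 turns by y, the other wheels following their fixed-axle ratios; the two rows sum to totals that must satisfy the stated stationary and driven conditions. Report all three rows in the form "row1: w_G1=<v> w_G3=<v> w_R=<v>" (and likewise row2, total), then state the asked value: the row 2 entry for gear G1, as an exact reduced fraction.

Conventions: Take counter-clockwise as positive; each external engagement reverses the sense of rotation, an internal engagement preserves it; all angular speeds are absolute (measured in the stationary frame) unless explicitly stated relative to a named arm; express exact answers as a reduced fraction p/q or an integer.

class = planetary set [G3 = 14+2·24 = 62; Willis about the carrier]
row 1 (train locked, turned with arm): all members turn x
row 2 — arm fixed, fixed-axis ratios: sun y, ring −(14/62)·y, arm 0
boundary: total ω_sun = x + y = 0 and total ω_ring = x − (14/62)·y = 1  ⇒  y = -31/38, x = 31/38
row 2 ring = −(14/62)·(-31/38) = 7/38
totals (row 1 + row 2): sun 31/38 + (-31/38) = 0, ring 31/38 + 7/38 = 1, arm 31/38 + 0 = 31/38
asked cell (row2, sun) = -31/38

row1: w_G1=31/38 w_G3=31/38 w_R=31/38
row2: w_G1=-31/38 w_G3=7/38 w_R=0
total: w_G1=0 w_G3=1 w_R=31/38
asked value: -31/38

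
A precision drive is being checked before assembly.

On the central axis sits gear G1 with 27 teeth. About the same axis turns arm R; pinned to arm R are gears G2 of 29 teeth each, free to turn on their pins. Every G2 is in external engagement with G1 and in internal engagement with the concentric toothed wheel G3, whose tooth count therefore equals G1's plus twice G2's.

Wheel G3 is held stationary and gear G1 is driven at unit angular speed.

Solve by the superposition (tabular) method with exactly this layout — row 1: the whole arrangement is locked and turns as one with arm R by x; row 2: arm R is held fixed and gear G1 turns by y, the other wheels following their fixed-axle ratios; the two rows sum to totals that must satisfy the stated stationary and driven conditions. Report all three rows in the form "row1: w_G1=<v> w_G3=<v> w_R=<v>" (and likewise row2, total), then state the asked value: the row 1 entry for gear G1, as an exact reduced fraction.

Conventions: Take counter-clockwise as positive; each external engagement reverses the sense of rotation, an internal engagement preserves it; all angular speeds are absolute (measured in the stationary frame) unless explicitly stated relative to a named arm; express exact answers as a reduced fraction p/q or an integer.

row1: w_G1=27/112 w_G3=27/112 w_R=27/112
row2: w_G1=85/112 w_G3=-27/112 w_R=0
total: w_G1=1 w_G3=0 w_R=27/112
asked value: 27/112

planetary set (27T centre, 29T on arm, 85T internal) — Willis relation
row 1: whole set turns with the arm by x
superposition row 2 [arm held]: sun y, ring −(27/85)·y, arm 0
boundary: total ω_ring = x − (27/85)·y = 0 and total ω_sun = x + y = 1  ⇒  y = 85/112, x = 27/112
row 2 ring = −(27/85)·85/112 = -27/112
totals (row 1 + row 2): sun 27/112 + 85/112 = 1, ring 27/112 + (-27/112) = 0, arm 27/112 + 0 = 27/112
asked cell (row1, sun) = 27/112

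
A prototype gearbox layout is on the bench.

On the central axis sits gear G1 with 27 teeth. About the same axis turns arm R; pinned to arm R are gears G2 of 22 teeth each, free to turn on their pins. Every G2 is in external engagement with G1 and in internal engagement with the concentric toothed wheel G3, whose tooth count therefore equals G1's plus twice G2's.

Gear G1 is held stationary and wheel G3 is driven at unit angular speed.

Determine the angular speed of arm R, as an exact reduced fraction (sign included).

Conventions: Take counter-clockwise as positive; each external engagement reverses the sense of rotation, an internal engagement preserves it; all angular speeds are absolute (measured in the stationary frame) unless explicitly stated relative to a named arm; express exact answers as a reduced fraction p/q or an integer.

class = planetary set [G3 = 27+2·22 = 71; Willis about the carrier]
ring teeth: 27 + 2·22 = 71
27(ω_sun−ω_arm) = −71(ω_ring−ω_arm),  ω_sun = 0, ω_ring = 1
27(0−ω_arm) = −71(1−ω_arm)  ⇒  98·ω_arm = 71  ⇒  ω_arm = 71/98
exact speed ratio = 71/98

71/98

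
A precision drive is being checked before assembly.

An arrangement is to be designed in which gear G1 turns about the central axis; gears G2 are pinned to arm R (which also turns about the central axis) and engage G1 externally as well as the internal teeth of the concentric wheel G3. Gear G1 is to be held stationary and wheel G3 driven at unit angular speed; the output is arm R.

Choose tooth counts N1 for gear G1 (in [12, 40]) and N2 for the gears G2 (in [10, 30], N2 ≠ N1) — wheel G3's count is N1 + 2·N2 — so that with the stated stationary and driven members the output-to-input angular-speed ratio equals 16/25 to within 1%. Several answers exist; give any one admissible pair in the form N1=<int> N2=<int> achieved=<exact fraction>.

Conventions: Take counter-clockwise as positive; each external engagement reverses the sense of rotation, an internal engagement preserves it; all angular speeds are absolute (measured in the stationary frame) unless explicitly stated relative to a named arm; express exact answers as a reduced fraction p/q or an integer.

N1=36 N2=14 achieved=16/25

design class (target 16/25): planetary set
Willis with ω_sun = 0: ω_arm/ω_ring = N3/(N1+N3); set equal to 16/25  ⇒  N3/N1 = (16/25)/(1 − 16/25) = 16/9
N3 = N1 + 2·N2  ⇒  N2/N1 = (N3/N1 − 1)/2 = (16/9 − 1)/2 = 7/18
smallest multiple with N1 ≥ 12 and N2 ≥ 10: k = 2  ⇒  N1 = 2·18 = 36, N2 = 2·7 = 14 (N1 ≤ 40, N2 ≤ 30, N2 ≠ N1 ✓), N3 = 36 + 2·14 = 64
check: N3/(N1+N3) with N1 = 36, N3 = 64 gives 16/25; |achieved − target| = 0 ≤ 4/625 ✓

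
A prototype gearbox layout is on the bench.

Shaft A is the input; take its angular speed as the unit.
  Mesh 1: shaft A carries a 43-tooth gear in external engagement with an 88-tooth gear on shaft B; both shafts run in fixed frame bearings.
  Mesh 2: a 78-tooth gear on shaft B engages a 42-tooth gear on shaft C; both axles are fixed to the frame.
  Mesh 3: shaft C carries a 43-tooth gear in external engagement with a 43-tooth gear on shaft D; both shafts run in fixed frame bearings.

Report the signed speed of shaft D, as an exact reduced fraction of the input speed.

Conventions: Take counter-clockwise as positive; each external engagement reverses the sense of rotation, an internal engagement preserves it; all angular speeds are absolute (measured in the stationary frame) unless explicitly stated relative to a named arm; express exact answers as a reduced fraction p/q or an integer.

3-mesh fixed-axis compound train (all bearings frame-fixed)
mesh 1 [43T→88T]: |ω|/ω_in = 1×43/88 = 43/88, sense flips to −
mesh 2 [78T→42T]: |ω|/ω_in = (43/88)×78/42 = 559/616, sense flips to +
mesh 3 [43T→43T]: |ω|/ω_in = (559/616)×43/43 = 559/616, sense flips to −
signed output speed (× input speed) = -559/616

-559/616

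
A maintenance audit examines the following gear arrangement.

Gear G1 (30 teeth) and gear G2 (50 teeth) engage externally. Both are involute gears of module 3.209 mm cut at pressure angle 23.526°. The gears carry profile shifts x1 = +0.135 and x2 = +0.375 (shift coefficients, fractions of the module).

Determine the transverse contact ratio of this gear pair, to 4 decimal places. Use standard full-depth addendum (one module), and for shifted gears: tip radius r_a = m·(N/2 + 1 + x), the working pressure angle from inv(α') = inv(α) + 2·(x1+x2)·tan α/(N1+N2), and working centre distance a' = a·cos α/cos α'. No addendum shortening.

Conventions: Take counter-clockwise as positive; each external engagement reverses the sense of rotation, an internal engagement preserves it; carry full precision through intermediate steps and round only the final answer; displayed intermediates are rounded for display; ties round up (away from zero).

topology: single-mesh involute geometry — m = 3.209, 30T/50T pair
base radii: r_b1 = 44.133972, r_b2 = 73.556620
tip radii: r_a1 = 51.777215, r_a2 = 84.637375
inv(α') = inv(23.526°) + 2·(+0.135+0.375)·tan α/(30+50) = 0.03029664  ⇒  α' = 25.08434°
a' = a·cos α / cos α' = 128.3600·cos 23.526°/cos 25.08434° = 129.946534
action lengths: √(r_a1²−r_b1²) = 27.075311, √(r_a2²−r_b2²) = 41.867754
base pitch p_b = π·m·cos α = 9.243398
CR = (27.075311 + 41.867754 − 129.946534·sin 25.08434°)/9.243398 = 1.498583
contact ratio ≈ 1.4986

1.4986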